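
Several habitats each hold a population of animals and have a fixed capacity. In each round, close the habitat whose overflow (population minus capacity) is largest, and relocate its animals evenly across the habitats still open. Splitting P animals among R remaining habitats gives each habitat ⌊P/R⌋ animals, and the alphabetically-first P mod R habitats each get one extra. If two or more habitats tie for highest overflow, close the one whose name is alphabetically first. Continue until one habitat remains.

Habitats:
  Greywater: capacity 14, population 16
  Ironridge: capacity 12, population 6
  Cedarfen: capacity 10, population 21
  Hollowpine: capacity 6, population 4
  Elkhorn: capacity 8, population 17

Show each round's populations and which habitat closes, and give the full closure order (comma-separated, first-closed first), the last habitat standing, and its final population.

Closure order: Cedarfen, Elkhorn, Greywater, Hollowpine
Last habitat: Ironridge with 64 animals

Round 1: Cedarfen=21 Elkhorn=17 Greywater=16 Hollowpine=4 Ironridge=6 → close Cedarfen (overflow 11)
  21÷4 = 5 each, +1 to first 1
Round 2: Elkhorn=23 Greywater=21 Hollowpine=9 Ironridge=11 → close Elkhorn (overflow 15)
  23÷3 = 7 each, +1 to first 2
Round 3: Greywater=29 Hollowpine=17 Ironridge=18 → close Greywater (overflow 15)
  29÷2 = 14 each, +1 to first 1
Round 4: Hollowpine=32 Ironridge=32 → close Hollowpine (overflow 26)
  32÷1 = 32 each, +1 to first 0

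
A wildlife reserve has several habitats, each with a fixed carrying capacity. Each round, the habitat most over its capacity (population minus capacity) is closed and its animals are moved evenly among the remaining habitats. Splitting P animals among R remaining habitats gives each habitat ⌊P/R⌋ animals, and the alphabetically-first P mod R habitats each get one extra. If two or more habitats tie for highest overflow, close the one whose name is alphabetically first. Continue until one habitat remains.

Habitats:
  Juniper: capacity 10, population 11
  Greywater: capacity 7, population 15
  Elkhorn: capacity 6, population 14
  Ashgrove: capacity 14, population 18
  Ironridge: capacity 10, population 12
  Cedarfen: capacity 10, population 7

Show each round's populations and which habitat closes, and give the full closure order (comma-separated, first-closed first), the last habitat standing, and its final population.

Round 1: Ashgrove=18 Cedarfen=7 Elkhorn=14 Greywater=15 Ironridge=12 Juniper=11 → close Elkhorn (overflow 8)
  14÷5 = 2 each, +1 to first 4
Round 2: Ashgrove=21 Cedarfen=10 Greywater=18 Ironridge=15 Juniper=13 → close Greywater (overflow 11)
  18÷4 = 4 each, +1 to first 2
Round 3: Ashgrove=26 Cedarfen=15 Ironridge=19 Juniper=17 → close Ashgrove (overflow 12)
  26÷3 = 8 each, +1 to first 2
Round 4: Cedarfen=24 Ironridge=28 Juniper=25 → close Ironridge (overflow 18)
  28÷2 = 14 each, +1 to first 0
Round 5: Cedarfen=38 Juniper=39 → close Juniper (overflow 29)
  39÷1 = 39 each, +1 to first 0

Closure order: Elkhorn, Greywater, Ashgrove, Ironridge, Juniper
Last habitat: Cedarfen with 77 animals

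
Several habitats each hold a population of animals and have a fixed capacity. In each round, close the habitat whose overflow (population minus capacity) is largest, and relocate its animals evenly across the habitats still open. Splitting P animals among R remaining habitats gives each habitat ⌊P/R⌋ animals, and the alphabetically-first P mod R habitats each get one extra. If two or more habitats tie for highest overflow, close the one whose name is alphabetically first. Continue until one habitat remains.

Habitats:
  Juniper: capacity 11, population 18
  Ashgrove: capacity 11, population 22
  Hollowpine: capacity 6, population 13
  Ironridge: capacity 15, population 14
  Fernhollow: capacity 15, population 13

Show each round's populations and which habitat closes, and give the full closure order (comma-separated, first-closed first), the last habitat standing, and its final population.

Closure order: Ashgrove, Hollowpine, Juniper, Fernhollow
Last habitat: Ironridge with 80 animals

Round 1: Ashgrove=22 Fernhollow=13 Hollowpine=13 Ironridge=14 Juniper=18 → close Ashgrove (overflow 11)
  22÷4 = 5 each, +1 to first 2
Round 2: Fernhollow=19 Hollowpine=19 Ironridge=19 Juniper=23 → close Hollowpine (overflow 13)
  19÷3 = 6 each, +1 to first 1
Round 3: Fernhollow=26 Ironridge=25 Juniper=29 → close Juniper (overflow 18)
  29÷2 = 14 each, +1 to first 1
Round 4: Fernhollow=41 Ironridge=39 → close Fernhollow (overflow 26)
  41÷1 = 41 each, +1 to first 0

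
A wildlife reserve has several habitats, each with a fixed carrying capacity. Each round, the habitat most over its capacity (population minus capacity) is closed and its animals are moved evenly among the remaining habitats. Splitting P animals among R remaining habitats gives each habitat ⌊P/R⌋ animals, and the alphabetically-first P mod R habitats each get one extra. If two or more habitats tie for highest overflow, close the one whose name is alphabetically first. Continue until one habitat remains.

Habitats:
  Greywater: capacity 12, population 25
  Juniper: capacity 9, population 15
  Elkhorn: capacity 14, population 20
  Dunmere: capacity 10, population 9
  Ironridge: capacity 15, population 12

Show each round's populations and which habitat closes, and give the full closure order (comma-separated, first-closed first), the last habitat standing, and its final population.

Closure order: Greywater, Elkhorn, Juniper, Dunmere
Last habitat: Ironridge with 81 animals

Round 1: Dunmere=9 Elkhorn=20 Greywater=25 Ironridge=12 Juniper=15 → close Greywater (overflow 13)
  25÷4 = 6 each, +1 to first 1
Round 2: Dunmere=16 Elkhorn=26 Ironridge=18 Juniper=21 → close Elkhorn (overflow 12)
  26÷3 = 8 each, +1 to first 2
Round 3: Dunmere=25 Ironridge=27 Juniper=29 → close Juniper (overflow 20)
  29÷2 = 14 each, +1 to first 1
Round 4: Dunmere=40 Ironridge=41 → close Dunmere (overflow 30)
  40÷1 = 40 each, +1 to first 0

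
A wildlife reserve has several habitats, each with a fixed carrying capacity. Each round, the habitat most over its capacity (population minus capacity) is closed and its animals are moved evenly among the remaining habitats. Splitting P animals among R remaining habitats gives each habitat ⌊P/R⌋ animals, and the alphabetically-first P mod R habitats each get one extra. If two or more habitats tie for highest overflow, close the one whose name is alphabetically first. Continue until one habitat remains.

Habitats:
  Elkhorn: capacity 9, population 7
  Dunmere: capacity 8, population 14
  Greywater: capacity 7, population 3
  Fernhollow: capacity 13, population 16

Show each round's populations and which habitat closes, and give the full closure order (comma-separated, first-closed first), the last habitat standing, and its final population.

Round 1: Dunmere=14 Elkhorn=7 Fernhollow=16 Greywater=3 → close Dunmere (overflow 6)
  14÷3 = 4 each, +1 to first 2
Round 2: Elkhorn=12 Fernhollow=21 Greywater=7 → close Fernhollow (overflow 8)
  21÷2 = 10 each, +1 to first 1
Round 3: Elkhorn=23 Greywater=17 → close Elkhorn (overflow 14)
  23÷1 = 23 each, +1 to first 0

Closure order: Dunmere, Fernhollow, Elkhorn
Last habitat: Greywater with 40 animals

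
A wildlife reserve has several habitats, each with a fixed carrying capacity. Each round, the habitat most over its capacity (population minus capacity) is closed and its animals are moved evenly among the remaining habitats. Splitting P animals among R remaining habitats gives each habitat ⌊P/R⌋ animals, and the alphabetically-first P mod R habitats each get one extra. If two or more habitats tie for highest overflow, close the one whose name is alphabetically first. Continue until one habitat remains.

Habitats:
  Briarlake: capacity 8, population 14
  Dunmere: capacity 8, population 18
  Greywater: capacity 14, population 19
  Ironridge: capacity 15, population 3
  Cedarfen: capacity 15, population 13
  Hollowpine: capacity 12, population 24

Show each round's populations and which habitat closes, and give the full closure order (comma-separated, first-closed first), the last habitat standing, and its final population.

Closure order: Hollowpine, Dunmere, Briarlake, Greywater, Cedarfen
Last habitat: Ironridge with 91 animals

Round 1: Briarlake=14 Cedarfen=13 Dunmere=18 Greywater=19 Hollowpine=24 Ironridge=3 → close Hollowpine (overflow 12)
  24÷5 = 4 each, +1 to first 4
Round 2: Briarlake=19 Cedarfen=18 Dunmere=23 Greywater=24 Ironridge=7 → close Dunmere (overflow 15)
  23÷4 = 5 each, +1 to first 3
Round 3: Briarlake=25 Cedarfen=24 Greywater=30 Ironridge=12 → close Briarlake (overflow 17)
  25÷3 = 8 each, +1 to first 1
Round 4: Cedarfen=33 Greywater=38 Ironridge=20 → close Greywater (overflow 24)
  38÷2 = 19 each, +1 to first 0
Round 5: Cedarfen=52 Ironridge=39 → close Cedarfen (overflow 37)
  52÷1 = 52 each, +1 to first 0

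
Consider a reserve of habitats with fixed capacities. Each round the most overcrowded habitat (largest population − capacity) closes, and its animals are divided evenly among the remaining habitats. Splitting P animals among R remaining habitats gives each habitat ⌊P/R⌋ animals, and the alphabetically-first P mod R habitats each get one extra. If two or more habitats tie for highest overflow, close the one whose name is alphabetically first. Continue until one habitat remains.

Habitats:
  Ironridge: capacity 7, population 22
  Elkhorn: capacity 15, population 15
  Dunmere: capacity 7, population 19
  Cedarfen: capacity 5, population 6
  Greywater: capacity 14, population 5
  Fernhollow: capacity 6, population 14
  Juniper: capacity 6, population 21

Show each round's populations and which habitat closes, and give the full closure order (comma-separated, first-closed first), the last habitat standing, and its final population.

Round 1: Cedarfen=6 Dunmere=19 Elkhorn=15 Fernhollow=14 Greywater=5 Ironridge=22 Juniper=21 → close Ironridge (overflow 15)
  22÷6 = 3 each, +1 to first 4
Round 2: Cedarfen=10 Dunmere=23 Elkhorn=19 Fernhollow=18 Greywater=8 Juniper=24 → close Juniper (overflow 18)
  24÷5 = 4 each, +1 to first 4
Round 3: Cedarfen=15 Dunmere=28 Elkhorn=24 Fernhollow=23 Greywater=12 → close Dunmere (overflow 21)
  28÷4 = 7 each, +1 to first 0
Round 4: Cedarfen=22 Elkhorn=31 Fernhollow=30 Greywater=19 → close Fernhollow (overflow 24)
  30÷3 = 10 each, +1 to first 0
Round 5: Cedarfen=32 Elkhorn=41 Greywater=29 → close Cedarfen (overflow 27)
  32÷2 = 16 each, +1 to first 0
Round 6: Elkhorn=57 Greywater=45 → close Elkhorn (overflow 42)
  57÷1 = 57 each, +1 to first 0

Closure order: Ironridge, Juniper, Dunmere, Fernhollow, Cedarfen, Elkhorn
Last habitat: Greywater with 102 animals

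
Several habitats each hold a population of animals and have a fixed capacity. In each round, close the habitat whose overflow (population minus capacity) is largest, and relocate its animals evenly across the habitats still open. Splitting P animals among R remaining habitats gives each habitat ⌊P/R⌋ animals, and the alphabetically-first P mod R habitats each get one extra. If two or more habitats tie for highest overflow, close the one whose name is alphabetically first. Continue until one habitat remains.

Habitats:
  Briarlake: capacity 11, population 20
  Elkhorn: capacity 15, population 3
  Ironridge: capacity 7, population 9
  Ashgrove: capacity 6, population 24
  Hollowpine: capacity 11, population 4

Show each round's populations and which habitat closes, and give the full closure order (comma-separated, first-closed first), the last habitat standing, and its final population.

Closure order: Ashgrove, Briarlake, Ironridge, Hollowpine
Last habitat: Elkhorn with 60 animals

Round 1: Ashgrove=24 Briarlake=20 Elkhorn=3 Hollowpine=4 Ironridge=9 → close Ashgrove (overflow 18)
  24÷4 = 6 each, +1 to first 0
Round 2: Briarlake=26 Elkhorn=9 Hollowpine=10 Ironridge=15 → close Briarlake (overflow 15)
  26÷3 = 8 each, +1 to first 2
Round 3: Elkhorn=18 Hollowpine=19 Ironridge=23 → close Ironridge (overflow 16)
  23÷2 = 11 each, +1 to first 1
Round 4: Elkhorn=30 Hollowpine=30 → close Hollowpine (overflow 19)
  30÷1 = 30 each, +1 to first 0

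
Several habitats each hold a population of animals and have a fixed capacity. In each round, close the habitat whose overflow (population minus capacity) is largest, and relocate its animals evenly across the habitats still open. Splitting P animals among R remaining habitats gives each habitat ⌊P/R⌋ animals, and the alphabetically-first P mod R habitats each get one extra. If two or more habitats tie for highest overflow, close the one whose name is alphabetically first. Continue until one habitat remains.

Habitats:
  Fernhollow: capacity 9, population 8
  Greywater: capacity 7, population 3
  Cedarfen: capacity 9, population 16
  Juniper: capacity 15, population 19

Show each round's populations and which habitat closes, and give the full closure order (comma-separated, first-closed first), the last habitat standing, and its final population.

Round 1: Cedarfen=16 Fernhollow=8 Greywater=3 Juniper=19 → close Cedarfen (overflow 7)
  16÷3 = 5 each, +1 to first 1
Round 2: Fernhollow=14 Greywater=8 Juniper=24 → close Juniper (overflow 9)
  24÷2 = 12 each, +1 to first 0
Round 3: Fernhollow=26 Greywater=20 → close Fernhollow (overflow 17)
  26÷1 = 26 each, +1 to first 0

Closure order: Cedarfen, Juniper, Fernhollow
Last habitat: Greywater with 46 animals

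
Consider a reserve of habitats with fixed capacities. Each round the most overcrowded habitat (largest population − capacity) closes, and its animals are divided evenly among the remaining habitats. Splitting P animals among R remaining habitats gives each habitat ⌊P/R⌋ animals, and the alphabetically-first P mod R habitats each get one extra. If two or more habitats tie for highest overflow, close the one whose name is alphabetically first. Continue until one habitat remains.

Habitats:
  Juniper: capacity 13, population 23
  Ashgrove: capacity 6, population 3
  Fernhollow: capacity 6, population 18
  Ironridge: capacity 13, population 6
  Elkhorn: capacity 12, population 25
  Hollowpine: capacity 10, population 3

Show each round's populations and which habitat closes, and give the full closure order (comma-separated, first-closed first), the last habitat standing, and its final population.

Closure order: Elkhorn, Fernhollow, Juniper, Ashgrove, Hollowpine
Last habitat: Ironridge with 78 animals

Round 1: Ashgrove=3 Elkhorn=25 Fernhollow=18 Hollowpine=3 Ironridge=6 Juniper=23 → close Elkhorn (overflow 13)
  25÷5 = 5 each, +1 to first 0
Round 2: Ashgrove=8 Fernhollow=23 Hollowpine=8 Ironridge=11 Juniper=28 → close Fernhollow (overflow 17)
  23÷4 = 5 each, +1 to first 3
Round 3: Ashgrove=14 Hollowpine=14 Ironridge=17 Juniper=33 → close Juniper (overflow 20)
  33÷3 = 11 each, +1 to first 0
Round 4: Ashgrove=25 Hollowpine=25 Ironridge=28 → close Ashgrove (overflow 19)
  25÷2 = 12 each, +1 to first 1
Round 5: Hollowpine=38 Ironridge=40 → close Hollowpine (overflow 28)
  38÷1 = 38 each, +1 to first 0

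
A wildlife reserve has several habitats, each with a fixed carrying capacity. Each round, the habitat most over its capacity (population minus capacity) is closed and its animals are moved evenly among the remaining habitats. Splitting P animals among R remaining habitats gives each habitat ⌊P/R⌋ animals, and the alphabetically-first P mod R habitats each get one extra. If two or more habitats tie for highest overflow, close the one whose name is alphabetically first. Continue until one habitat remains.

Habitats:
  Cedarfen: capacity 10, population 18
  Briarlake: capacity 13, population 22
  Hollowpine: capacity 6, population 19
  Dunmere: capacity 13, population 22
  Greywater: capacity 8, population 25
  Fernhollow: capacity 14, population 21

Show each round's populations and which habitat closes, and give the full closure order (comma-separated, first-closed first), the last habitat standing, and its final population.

Closure order: Greywater, Hollowpine, Briarlake, Dunmere, Cedarfen
Last habitat: Fernhollow with 127 animals

Round 1: Briarlake=22 Cedarfen=18 Dunmere=22 Fernhollow=21 Greywater=25 Hollowpine=19 → close Greywater (overflow 17)
  25÷5 = 5 each, +1 to first 0
Round 2: Briarlake=27 Cedarfen=23 Dunmere=27 Fernhollow=26 Hollowpine=24 → close Hollowpine (overflow 18)
  24÷4 = 6 each, +1 to first 0
Round 3: Briarlake=33 Cedarfen=29 Dunmere=33 Fernhollow=32 → close Briarlake (overflow 20)
  33÷3 = 11 each, +1 to first 0
Round 4: Cedarfen=40 Dunmere=44 Fernhollow=43 → close Dunmere (overflow 31)
  44÷2 = 22 each, +1 to first 0
Round 5: Cedarfen=62 Fernhollow=65 → close Cedarfen (overflow 52)
  62÷1 = 62 each, +1 to first 0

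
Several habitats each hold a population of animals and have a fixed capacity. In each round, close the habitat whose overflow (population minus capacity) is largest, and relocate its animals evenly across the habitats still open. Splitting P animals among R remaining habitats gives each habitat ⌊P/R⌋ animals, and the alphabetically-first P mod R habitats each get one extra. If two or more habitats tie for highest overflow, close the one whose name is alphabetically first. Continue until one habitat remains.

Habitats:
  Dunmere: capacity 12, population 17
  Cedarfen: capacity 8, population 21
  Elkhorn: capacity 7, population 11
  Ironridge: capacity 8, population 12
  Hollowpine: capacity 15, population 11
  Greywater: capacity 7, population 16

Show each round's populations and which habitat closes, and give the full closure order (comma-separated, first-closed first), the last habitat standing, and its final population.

Closure order: Cedarfen, Greywater, Dunmere, Elkhorn, Ironridge
Last habitat: Hollowpine with 88 animals

Round 1: Cedarfen=21 Dunmere=17 Elkhorn=11 Greywater=16 Hollowpine=11 Ironridge=12 → close Cedarfen (overflow 13)
  21÷5 = 4 each, +1 to first 1
Round 2: Dunmere=22 Elkhorn=15 Greywater=20 Hollowpine=15 Ironridge=16 → close Greywater (overflow 13)
  20÷4 = 5 each, +1 to first 0
Round 3: Dunmere=27 Elkhorn=20 Hollowpine=20 Ironridge=21 → close Dunmere (overflow 15)
  27÷3 = 9 each, +1 to first 0
Round 4: Elkhorn=29 Hollowpine=29 Ironridge=30 → close Elkhorn (overflow 22)
  29÷2 = 14 each, +1 to first 1
Round 5: Hollowpine=44 Ironridge=44 → close Ironridge (overflow 36)
  44÷1 = 44 each, +1 to first 0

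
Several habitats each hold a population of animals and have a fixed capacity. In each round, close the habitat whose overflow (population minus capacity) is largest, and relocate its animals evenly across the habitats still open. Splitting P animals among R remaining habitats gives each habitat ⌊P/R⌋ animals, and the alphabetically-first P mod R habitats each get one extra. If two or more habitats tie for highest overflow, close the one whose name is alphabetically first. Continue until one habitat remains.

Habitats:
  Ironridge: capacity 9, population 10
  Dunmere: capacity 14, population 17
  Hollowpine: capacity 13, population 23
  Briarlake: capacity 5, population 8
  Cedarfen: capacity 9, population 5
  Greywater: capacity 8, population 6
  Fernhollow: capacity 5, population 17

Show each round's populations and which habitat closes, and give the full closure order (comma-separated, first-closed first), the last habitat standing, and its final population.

Round 1: Briarlake=8 Cedarfen=5 Dunmere=17 Fernhollow=17 Greywater=6 Hollowpine=23 Ironridge=10 → close Fernhollow (overflow 12)
  17÷6 = 2 each, +1 to first 5
Round 2: Briarlake=11 Cedarfen=8 Dunmere=20 Greywater=9 Hollowpine=26 Ironridge=12 → close Hollowpine (overflow 13)
  26÷5 = 5 each, +1 to first 1
Round 3: Briarlake=17 Cedarfen=13 Dunmere=25 Greywater=14 Ironridge=17 → close Briarlake (overflow 12)
  17÷4 = 4 each, +1 to first 1
Round 4: Cedarfen=18 Dunmere=29 Greywater=18 Ironridge=21 → close Dunmere (overflow 15)
  29÷3 = 9 each, +1 to first 2
Round 5: Cedarfen=28 Greywater=28 Ironridge=30 → close Ironridge (overflow 21)
  30÷2 = 15 each, +1 to first 0
Round 6: Cedarfen=43 Greywater=43 → close Greywater (overflow 35)
  43÷1 = 43 each, +1 to first 0

Closure order: Fernhollow, Hollowpine, Briarlake, Dunmere, Ironridge, Greywater
Last habitat: Cedarfen with 86 animals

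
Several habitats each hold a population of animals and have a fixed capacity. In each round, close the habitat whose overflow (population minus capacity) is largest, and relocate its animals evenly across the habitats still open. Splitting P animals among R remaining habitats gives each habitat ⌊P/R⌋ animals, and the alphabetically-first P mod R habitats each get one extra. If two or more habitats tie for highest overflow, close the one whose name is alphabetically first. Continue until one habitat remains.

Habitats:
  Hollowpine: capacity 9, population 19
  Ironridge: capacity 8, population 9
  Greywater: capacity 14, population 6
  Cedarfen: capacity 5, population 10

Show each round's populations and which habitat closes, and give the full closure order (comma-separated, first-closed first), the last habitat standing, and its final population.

Round 1: Cedarfen=10 Greywater=6 Hollowpine=19 Ironridge=9 → close Hollowpine (overflow 10)
  19÷3 = 6 each, +1 to first 1
Round 2: Cedarfen=17 Greywater=12 Ironridge=15 → close Cedarfen (overflow 12)
  17÷2 = 8 each, +1 to first 1
Round 3: Greywater=21 Ironridge=23 → close Ironridge (overflow 15)
  23÷1 = 23 each, +1 to first 0

Closure order: Hollowpine, Cedarfen, Ironridge
Last habitat: Greywater with 44 animals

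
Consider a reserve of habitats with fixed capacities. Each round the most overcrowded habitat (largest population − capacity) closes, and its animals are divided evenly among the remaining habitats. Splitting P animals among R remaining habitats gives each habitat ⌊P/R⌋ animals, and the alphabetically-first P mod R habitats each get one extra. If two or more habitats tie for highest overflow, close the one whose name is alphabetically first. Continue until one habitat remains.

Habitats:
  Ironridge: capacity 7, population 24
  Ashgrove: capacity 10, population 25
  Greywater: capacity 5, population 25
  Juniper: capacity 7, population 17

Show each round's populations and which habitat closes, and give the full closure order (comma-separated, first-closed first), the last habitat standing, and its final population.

Closure order: Greywater, Ironridge, Ashgrove
Last habitat: Juniper with 91 animals

Round 1: Ashgrove=25 Greywater=25 Ironridge=24 Juniper=17 → close Greywater (overflow 20)
  25÷3 = 8 each, +1 to first 1
Round 2: Ashgrove=34 Ironridge=32 Juniper=25 → close Ironridge (overflow 25)
  32÷2 = 16 each, +1 to first 0
Round 3: Ashgrove=50 Juniper=41 → close Ashgrove (overflow 40)
  50÷1 = 50 each, +1 to first 0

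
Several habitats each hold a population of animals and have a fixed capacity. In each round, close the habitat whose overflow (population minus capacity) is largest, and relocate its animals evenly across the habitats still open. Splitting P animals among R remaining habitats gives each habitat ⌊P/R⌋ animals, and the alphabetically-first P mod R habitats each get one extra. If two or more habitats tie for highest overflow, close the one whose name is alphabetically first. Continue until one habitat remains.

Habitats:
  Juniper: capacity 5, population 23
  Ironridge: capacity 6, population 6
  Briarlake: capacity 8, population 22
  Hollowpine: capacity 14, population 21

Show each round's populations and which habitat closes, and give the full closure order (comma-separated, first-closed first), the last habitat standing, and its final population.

Closure order: Juniper, Briarlake, Hollowpine
Last habitat: Ironridge with 72 animals

Round 1: Briarlake=22 Hollowpine=21 Ironridge=6 Juniper=23 → close Juniper (overflow 18)
  23÷3 = 7 each, +1 to first 2
Round 2: Briarlake=30 Hollowpine=29 Ironridge=13 → close Briarlake (overflow 22)
  30÷2 = 15 each, +1 to first 0
Round 3: Hollowpine=44 Ironridge=28 → close Hollowpine (overflow 30)
  44÷1 = 44 each, +1 to first 0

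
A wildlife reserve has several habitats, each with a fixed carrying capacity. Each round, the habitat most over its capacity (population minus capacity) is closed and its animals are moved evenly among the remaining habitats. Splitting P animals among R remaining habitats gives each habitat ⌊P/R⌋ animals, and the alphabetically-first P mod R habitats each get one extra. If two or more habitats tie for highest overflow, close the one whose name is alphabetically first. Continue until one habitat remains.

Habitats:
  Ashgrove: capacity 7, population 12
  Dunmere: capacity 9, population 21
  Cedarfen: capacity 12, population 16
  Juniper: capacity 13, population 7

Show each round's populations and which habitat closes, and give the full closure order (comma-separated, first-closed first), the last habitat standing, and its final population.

Closure order: Dunmere, Ashgrove, Cedarfen
Last habitat: Juniper with 56 animals

Round 1: Ashgrove=12 Cedarfen=16 Dunmere=21 Juniper=7 → close Dunmere (overflow 12)
  21÷3 = 7 each, +1 to first 0
Round 2: Ashgrove=19 Cedarfen=23 Juniper=14 → close Ashgrove (overflow 12)
  19÷2 = 9 each, +1 to first 1
Round 3: Cedarfen=33 Juniper=23 → close Cedarfen (overflow 21)
  33÷1 = 33 each, +1 to first 0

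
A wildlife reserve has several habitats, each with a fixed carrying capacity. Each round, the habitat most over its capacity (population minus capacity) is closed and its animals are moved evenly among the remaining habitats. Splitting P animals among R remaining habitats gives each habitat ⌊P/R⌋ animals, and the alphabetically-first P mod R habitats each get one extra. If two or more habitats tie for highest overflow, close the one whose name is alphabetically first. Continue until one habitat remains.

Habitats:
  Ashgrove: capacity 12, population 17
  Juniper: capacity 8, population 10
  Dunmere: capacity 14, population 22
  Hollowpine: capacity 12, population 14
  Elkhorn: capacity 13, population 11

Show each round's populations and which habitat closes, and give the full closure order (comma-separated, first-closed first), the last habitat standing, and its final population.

Round 1: Ashgrove=17 Dunmere=22 Elkhorn=11 Hollowpine=14 Juniper=10 → close Dunmere (overflow 8)
  22÷4 = 5 each, +1 to first 2
Round 2: Ashgrove=23 Elkhorn=17 Hollowpine=19 Juniper=15 → close Ashgrove (overflow 11)
  23÷3 = 7 each, +1 to first 2
Round 3: Elkhorn=25 Hollowpine=27 Juniper=22 → close Hollowpine (overflow 15)
  27÷2 = 13 each, +1 to first 1
Round 4: Elkhorn=39 Juniper=35 → close Juniper (overflow 27)
  35÷1 = 35 each, +1 to first 0

Closure order: Dunmere, Ashgrove, Hollowpine, Juniper
Last habitat: Elkhorn with 74 animals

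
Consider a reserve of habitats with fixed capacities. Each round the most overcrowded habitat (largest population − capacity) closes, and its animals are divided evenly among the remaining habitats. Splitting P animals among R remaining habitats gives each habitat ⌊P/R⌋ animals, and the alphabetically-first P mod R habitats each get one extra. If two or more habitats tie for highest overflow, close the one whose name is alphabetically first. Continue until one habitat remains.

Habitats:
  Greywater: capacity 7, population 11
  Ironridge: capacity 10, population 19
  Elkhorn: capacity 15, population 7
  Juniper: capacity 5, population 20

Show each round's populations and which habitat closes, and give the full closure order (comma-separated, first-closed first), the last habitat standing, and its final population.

Round 1: Elkhorn=7 Greywater=11 Ironridge=19 Juniper=20 → close Juniper (overflow 15)
  20÷3 = 6 each, +1 to first 2
Round 2: Elkhorn=14 Greywater=18 Ironridge=25 → close Ironridge (overflow 15)
  25÷2 = 12 each, +1 to first 1
Round 3: Elkhorn=27 Greywater=30 → close Greywater (overflow 23)
  30÷1 = 30 each, +1 to first 0

Closure order: Juniper, Ironridge, Greywater
Last habitat: Elkhorn with 57 animals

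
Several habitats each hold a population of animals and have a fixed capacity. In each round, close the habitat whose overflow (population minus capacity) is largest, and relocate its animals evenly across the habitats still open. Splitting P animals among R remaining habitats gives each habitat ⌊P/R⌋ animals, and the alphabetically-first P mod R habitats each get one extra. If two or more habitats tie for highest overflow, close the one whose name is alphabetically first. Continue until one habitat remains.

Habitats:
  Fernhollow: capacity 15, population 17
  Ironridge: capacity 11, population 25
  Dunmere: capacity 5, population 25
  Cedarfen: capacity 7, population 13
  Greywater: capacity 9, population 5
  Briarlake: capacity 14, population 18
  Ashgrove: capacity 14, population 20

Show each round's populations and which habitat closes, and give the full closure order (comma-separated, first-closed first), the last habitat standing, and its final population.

Closure order: Dunmere, Ironridge, Ashgrove, Cedarfen, Briarlake, Fernhollow
Last habitat: Greywater with 123 animals

Round 1: Ashgrove=20 Briarlake=18 Cedarfen=13 Dunmere=25 Fernhollow=17 Greywater=5 Ironridge=25 → close Dunmere (overflow 20)
  25÷6 = 4 each, +1 to first 1
Round 2: Ashgrove=25 Briarlake=22 Cedarfen=17 Fernhollow=21 Greywater=9 Ironridge=29 → close Ironridge (overflow 18)
  29÷5 = 5 each, +1 to first 4
Round 3: Ashgrove=31 Briarlake=28 Cedarfen=23 Fernhollow=27 Greywater=14 → close Ashgrove (overflow 17)
  31÷4 = 7 each, +1 to first 3
Round 4: Briarlake=36 Cedarfen=31 Fernhollow=35 Greywater=21 → close Cedarfen (overflow 24)
  31÷3 = 10 each, +1 to first 1
Round 5: Briarlake=47 Fernhollow=45 Greywater=31 → close Briarlake (overflow 33)
  47÷2 = 23 each, +1 to first 1
Round 6: Fernhollow=69 Greywater=54 → close Fernhollow (overflow 54)
  69÷1 = 69 each, +1 to first 0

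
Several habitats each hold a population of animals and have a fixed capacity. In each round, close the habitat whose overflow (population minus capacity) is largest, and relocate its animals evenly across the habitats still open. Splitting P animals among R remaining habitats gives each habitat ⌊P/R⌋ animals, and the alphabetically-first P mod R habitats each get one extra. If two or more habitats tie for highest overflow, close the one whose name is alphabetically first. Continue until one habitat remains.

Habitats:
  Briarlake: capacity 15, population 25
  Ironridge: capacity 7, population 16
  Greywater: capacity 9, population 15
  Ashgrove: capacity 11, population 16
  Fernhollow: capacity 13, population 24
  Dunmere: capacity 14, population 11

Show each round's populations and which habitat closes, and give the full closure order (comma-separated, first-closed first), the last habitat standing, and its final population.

Closure order: Fernhollow, Briarlake, Ironridge, Ashgrove, Greywater
Last habitat: Dunmere with 107 animals

Round 1: Ashgrove=16 Briarlake=25 Dunmere=11 Fernhollow=24 Greywater=15 Ironridge=16 → close Fernhollow (overflow 11)
  24÷5 = 4 each, +1 to first 4
Round 2: Ashgrove=21 Briarlake=30 Dunmere=16 Greywater=20 Ironridge=20 → close Briarlake (overflow 15)
  30÷4 = 7 each, +1 to first 2
Round 3: Ashgrove=29 Dunmere=24 Greywater=27 Ironridge=27 → close Ironridge (overflow 20)
  27÷3 = 9 each, +1 to first 0
Round 4: Ashgrove=38 Dunmere=33 Greywater=36 → close Ashgrove (overflow 27)
  38÷2 = 19 each, +1 to first 0
Round 5: Dunmere=52 Greywater=55 → close Greywater (overflow 46)
  55÷1 = 55 each, +1 to first 0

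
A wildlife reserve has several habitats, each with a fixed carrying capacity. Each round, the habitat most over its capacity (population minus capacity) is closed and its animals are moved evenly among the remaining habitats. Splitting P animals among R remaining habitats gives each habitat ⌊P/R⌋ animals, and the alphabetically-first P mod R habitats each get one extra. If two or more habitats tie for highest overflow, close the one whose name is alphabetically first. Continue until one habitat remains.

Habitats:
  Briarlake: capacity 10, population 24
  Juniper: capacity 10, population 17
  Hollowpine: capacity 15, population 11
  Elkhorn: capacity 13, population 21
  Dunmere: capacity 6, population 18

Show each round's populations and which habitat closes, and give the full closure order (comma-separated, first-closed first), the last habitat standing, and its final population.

Round 1: Briarlake=24 Dunmere=18 Elkhorn=21 Hollowpine=11 Juniper=17 → close Briarlake (overflow 14)
  24÷4 = 6 each, +1 to first 0
Round 2: Dunmere=24 Elkhorn=27 Hollowpine=17 Juniper=23 → close Dunmere (overflow 18)
  24÷3 = 8 each, +1 to first 0
Round 3: Elkhorn=35 Hollowpine=25 Juniper=31 → close Elkhorn (overflow 22)
  35÷2 = 17 each, +1 to first 1
Round 4: Hollowpine=43 Juniper=48 → close Juniper (overflow 38)
  48÷1 = 48 each, +1 to first 0

Closure order: Briarlake, Dunmere, Elkhorn, Juniper
Last habitat: Hollowpine with 91 animals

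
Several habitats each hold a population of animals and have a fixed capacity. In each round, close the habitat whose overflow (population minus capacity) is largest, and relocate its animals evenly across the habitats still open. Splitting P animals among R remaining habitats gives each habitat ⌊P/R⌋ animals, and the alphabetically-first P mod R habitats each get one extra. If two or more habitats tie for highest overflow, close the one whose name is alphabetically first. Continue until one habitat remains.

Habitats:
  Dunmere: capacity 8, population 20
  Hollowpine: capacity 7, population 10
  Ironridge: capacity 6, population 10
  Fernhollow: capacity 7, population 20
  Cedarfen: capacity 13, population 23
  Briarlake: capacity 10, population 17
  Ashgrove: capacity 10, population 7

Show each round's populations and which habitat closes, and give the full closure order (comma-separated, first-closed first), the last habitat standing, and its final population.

Closure order: Fernhollow, Dunmere, Cedarfen, Briarlake, Hollowpine, Ironridge
Last habitat: Ashgrove with 107 animals

Round 1: Ashgrove=7 Briarlake=17 Cedarfen=23 Dunmere=20 Fernhollow=20 Hollowpine=10 Ironridge=10 → close Fernhollow (overflow 13)
  20÷6 = 3 each, +1 to first 2
Round 2: Ashgrove=11 Briarlake=21 Cedarfen=26 Dunmere=23 Hollowpine=13 Ironridge=13 → close Dunmere (overflow 15)
  23÷5 = 4 each, +1 to first 3
Round 3: Ashgrove=16 Briarlake=26 Cedarfen=31 Hollowpine=17 Ironridge=17 → close Cedarfen (overflow 18)
  31÷4 = 7 each, +1 to first 3
Round 4: Ashgrove=24 Briarlake=34 Hollowpine=25 Ironridge=24 → close Briarlake (overflow 24)
  34÷3 = 11 each, +1 to first 1
Round 5: Ashgrove=36 Hollowpine=36 Ironridge=35 → close Hollowpine (overflow 29)
  36÷2 = 18 each, +1 to first 0
Round 6: Ashgrove=54 Ironridge=53 → close Ironridge (overflow 47)
  53÷1 = 53 each, +1 to first 0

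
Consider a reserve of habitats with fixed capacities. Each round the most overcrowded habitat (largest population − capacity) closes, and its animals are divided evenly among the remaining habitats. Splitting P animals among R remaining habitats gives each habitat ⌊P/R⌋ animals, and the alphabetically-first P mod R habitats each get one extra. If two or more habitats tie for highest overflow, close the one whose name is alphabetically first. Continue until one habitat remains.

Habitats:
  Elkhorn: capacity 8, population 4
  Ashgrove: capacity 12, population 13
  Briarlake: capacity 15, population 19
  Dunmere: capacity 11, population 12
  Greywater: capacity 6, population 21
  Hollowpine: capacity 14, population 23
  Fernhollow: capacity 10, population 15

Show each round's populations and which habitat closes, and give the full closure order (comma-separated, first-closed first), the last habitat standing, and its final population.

Closure order: Greywater, Hollowpine, Briarlake, Fernhollow, Ashgrove, Dunmere
Last habitat: Elkhorn with 107 animals

Round 1: Ashgrove=13 Briarlake=19 Dunmere=12 Elkhorn=4 Fernhollow=15 Greywater=21 Hollowpine=23 → close Greywater (overflow 15)
  21÷6 = 3 each, +1 to first 3
Round 2: Ashgrove=17 Briarlake=23 Dunmere=16 Elkhorn=7 Fernhollow=18 Hollowpine=26 → close Hollowpine (overflow 12)
  26÷5 = 5 each, +1 to first 1
Round 3: Ashgrove=23 Briarlake=28 Dunmere=21 Elkhorn=12 Fernhollow=23 → close Briarlake (overflow 13)
  28÷4 = 7 each, +1 to first 0
Round 4: Ashgrove=30 Dunmere=28 Elkhorn=19 Fernhollow=30 → close Fernhollow (overflow 20)
  30÷3 = 10 each, +1 to first 0
Round 5: Ashgrove=40 Dunmere=38 Elkhorn=29 → close Ashgrove (overflow 28)
  40÷2 = 20 each, +1 to first 0
Round 6: Dunmere=58 Elkhorn=49 → close Dunmere (overflow 47)
  58÷1 = 58 each, +1 to first 0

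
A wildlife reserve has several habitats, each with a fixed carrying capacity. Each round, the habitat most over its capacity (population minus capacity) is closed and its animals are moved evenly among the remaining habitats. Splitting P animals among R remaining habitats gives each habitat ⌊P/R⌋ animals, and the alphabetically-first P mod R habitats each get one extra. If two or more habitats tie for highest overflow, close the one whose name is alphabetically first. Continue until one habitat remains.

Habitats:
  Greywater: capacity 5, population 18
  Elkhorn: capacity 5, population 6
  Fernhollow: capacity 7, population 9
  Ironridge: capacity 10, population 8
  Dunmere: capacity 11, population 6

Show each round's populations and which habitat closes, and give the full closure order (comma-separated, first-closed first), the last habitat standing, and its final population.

Round 1: Dunmere=6 Elkhorn=6 Fernhollow=9 Greywater=18 Ironridge=8 → close Greywater (overflow 13)
  18÷4 = 4 each, +1 to first 2
Round 2: Dunmere=11 Elkhorn=11 Fernhollow=13 Ironridge=12 → close Elkhorn (overflow 6)
  11÷3 = 3 each, +1 to first 2
Round 3: Dunmere=15 Fernhollow=17 Ironridge=15 → close Fernhollow (overflow 10)
  17÷2 = 8 each, +1 to first 1
Round 4: Dunmere=24 Ironridge=23 → close Dunmere (overflow 13)
  24÷1 = 24 each, +1 to first 0

Closure order: Greywater, Elkhorn, Fernhollow, Dunmere
Last habitat: Ironridge with 47 animals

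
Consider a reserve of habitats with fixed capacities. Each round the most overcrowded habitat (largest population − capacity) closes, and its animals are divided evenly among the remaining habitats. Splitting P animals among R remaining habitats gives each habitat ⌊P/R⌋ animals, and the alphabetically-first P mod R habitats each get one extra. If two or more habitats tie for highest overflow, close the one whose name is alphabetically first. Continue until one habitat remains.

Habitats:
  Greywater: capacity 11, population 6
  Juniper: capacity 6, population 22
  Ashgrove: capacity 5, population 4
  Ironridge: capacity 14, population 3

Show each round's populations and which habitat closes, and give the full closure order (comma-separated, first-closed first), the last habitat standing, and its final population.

Round 1: Ashgrove=4 Greywater=6 Ironridge=3 Juniper=22 → close Juniper (overflow 16)
  22÷3 = 7 each, +1 to first 1
Round 2: Ashgrove=12 Greywater=13 Ironridge=10 → close Ashgrove (overflow 7)
  12÷2 = 6 each, +1 to first 0
Round 3: Greywater=19 Ironridge=16 → close Greywater (overflow 8)
  19÷1 = 19 each, +1 to first 0

Closure order: Juniper, Ashgrove, Greywater
Last habitat: Ironridge with 35 animals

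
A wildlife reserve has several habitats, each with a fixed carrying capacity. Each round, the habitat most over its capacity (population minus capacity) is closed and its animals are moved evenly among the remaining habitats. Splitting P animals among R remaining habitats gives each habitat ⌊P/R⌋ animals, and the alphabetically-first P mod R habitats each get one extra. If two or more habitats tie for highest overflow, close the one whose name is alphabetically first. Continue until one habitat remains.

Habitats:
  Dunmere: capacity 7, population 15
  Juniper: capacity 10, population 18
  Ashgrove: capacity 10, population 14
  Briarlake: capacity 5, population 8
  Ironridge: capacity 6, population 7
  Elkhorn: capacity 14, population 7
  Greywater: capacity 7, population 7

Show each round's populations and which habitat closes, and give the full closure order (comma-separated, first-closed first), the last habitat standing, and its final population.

Closure order: Dunmere, Juniper, Ashgrove, Briarlake, Ironridge, Greywater
Last habitat: Elkhorn with 76 animals

Round 1: Ashgrove=14 Briarlake=8 Dunmere=15 Elkhorn=7 Greywater=7 Ironridge=7 Juniper=18 → close Dunmere (overflow 8)
  15÷6 = 2 each, +1 to first 3
Round 2: Ashgrove=17 Briarlake=11 Elkhorn=10 Greywater=9 Ironridge=9 Juniper=20 → close Juniper (overflow 10)
  20÷5 = 4 each, +1 to first 0
Round 3: Ashgrove=21 Briarlake=15 Elkhorn=14 Greywater=13 Ironridge=13 → close Ashgrove (overflow 11)
  21÷4 = 5 each, +1 to first 1
Round 4: Briarlake=21 Elkhorn=19 Greywater=18 Ironridge=18 → close Briarlake (overflow 16)
  21÷3 = 7 each, +1 to first 0
Round 5: Elkhorn=26 Greywater=25 Ironridge=25 → close Ironridge (overflow 19)
  25÷2 = 12 each, +1 to first 1
Round 6: Elkhorn=39 Greywater=37 → close Greywater (overflow 30)
  37÷1 = 37 each, +1 to first 0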